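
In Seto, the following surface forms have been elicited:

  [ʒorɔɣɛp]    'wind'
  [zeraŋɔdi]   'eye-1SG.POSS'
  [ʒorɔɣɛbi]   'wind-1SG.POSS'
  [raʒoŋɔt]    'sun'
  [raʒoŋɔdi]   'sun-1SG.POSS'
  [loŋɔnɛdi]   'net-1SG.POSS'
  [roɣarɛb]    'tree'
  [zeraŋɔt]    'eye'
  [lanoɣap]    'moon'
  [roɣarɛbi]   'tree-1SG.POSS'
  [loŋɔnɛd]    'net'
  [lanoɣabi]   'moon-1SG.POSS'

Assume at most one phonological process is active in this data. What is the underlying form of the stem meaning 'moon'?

The stem for 'moon' ends in [b] in [lanoɣabi] but [p] in [lanoɣap].
If /b/ were underlying and a rule turned it into [p] in isolation, 'tree' would also alternate; but it has [b] in both [roɣarɛbi] and [roɣarɛb].
So /p/ is underlying, and a rule of intervocalic voicing — voiceless stops become voiced between vowels — gives [b].
The underlying form of 'moon' is therefore /lanoɣap/.

/lanoɣap/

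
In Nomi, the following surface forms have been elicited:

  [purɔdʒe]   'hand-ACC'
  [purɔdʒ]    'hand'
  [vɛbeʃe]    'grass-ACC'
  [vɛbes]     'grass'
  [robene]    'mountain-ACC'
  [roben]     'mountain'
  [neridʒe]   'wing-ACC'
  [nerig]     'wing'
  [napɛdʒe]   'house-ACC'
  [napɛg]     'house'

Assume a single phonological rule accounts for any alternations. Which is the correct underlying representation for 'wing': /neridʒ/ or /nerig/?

The stem for 'wing' ends in [dʒ] in [neridʒe] but [g] in [nerig].
Compare 'hand', with invariant [dʒ] in [purɔdʒe] and [purɔdʒ]: an analysis with underlying /dʒ/ and a rule producing [g] in isolation would wrongly predict alternation here too.
So /g/ is underlying, and a rule of palatalization before a front vowel — /g/ and /s/ become palato-alveolar [dʒ] and [ʃ] before a front vowel — gives [dʒ].

/nerig/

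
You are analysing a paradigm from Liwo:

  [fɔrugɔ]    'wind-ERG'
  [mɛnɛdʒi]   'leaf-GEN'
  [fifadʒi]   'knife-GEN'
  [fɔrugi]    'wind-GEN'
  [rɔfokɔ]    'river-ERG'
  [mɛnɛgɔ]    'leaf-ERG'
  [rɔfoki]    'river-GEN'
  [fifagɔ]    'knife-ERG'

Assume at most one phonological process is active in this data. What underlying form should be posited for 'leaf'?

The stem for 'leaf' ends in [g] in [mɛnɛgɔ] but [dʒ] in [mɛnɛdʒi].
Compare 'wind', with invariant [g] in [fɔrugɔ] and [fɔrugi]: an analysis with underlying /g/ and a rule producing [dʒ] before the GEN suffix would wrongly predict alternation here too.
The underlying segment must be /dʒ/; palato-alveolar /dʒ/ becomes [g] when no front vowel follows, yielding [g] there.
The underlying form of 'leaf' is therefore /mɛnɛdʒ/.

/mɛnɛdʒ/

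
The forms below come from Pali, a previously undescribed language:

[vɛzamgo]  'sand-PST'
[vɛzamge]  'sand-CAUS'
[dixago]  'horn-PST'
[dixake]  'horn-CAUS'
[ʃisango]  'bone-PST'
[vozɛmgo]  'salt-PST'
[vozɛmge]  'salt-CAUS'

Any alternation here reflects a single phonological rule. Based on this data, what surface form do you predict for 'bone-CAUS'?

The CAUS suffix surfaces as [-ge] and [-ke], depending on the final segment of the stem.
The PST suffix, which begins with [g], is invariant after every stem; so [g] is not altered by any rule here.
The CAUS suffix is therefore /-ke/ underlyingly, with post-nasal voicing: voiceless stops become voiced after a nasal.
After 'bone', which ends in a nasal, the suffix surfaces as [-ge], giving [ʃisange].

[ʃisange]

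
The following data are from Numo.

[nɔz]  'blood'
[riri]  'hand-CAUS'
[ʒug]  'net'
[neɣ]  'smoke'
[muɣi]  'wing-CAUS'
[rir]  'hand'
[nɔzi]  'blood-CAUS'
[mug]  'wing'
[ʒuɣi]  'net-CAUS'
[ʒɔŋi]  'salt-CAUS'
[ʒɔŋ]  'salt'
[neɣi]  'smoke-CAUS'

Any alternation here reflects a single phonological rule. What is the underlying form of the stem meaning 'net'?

/ʒug/

In [ʒuɣi] and [ʒug] the final segment of 'net' alternates: [ɣ] ~ [g].
Compare 'smoke', with invariant [ɣ] in [neɣi] and [neɣ]: an analysis with underlying /ɣ/ and a rule producing [g] in isolation would wrongly predict alternation here too.
So /g/ is underlying, and a rule of intervocalic spirantization — voiced stops become fricatives between vowels — gives [ɣ].
So 'net' = /ʒug/.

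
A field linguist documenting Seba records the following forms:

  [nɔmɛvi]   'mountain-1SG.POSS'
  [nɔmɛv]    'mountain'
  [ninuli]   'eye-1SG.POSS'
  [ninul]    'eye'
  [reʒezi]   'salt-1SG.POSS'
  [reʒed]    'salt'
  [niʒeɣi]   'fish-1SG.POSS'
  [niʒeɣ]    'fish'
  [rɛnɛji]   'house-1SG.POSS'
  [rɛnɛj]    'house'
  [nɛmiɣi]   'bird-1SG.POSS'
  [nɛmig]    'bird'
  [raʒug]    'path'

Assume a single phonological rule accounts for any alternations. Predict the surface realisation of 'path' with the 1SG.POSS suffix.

The root 'bird' surfaces as [nɛmiɣi] and [nɛmig], with a stem-final [ɣ] ~ [g] alternation.
The stem 'fish' ([niʒeɣi], [niʒeɣ]) shows [ɣ] unchanged in both environments, so [ɣ] cannot be basic with [g] derived in isolation.
The alternation reflects intervocalic spirantization: voiced stops become fricatives between vowels. /g/ is underlying.
The one attested form of 'path', [raʒug], shows underlying /raʒug/. Applying the same rule between vowels gives [raʒuɣi].

[raʒuɣi]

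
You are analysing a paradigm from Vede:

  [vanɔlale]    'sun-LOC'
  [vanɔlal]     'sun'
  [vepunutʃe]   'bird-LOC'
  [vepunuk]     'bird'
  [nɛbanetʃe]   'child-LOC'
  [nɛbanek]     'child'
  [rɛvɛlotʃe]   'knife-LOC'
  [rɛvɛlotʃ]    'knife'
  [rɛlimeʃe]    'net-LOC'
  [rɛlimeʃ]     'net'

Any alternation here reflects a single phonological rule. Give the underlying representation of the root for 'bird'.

The stem for 'bird' ends in [tʃ] in [vepunutʃe] but [k] in [vepunuk].
The stem 'knife' ([rɛvɛlotʃe], [rɛvɛlotʃ]) shows [tʃ] unchanged in both environments, so [tʃ] cannot be basic with [k] derived in isolation.
So /k/ is underlying, and a rule of palatalization before a front vowel — /k/ becomes palato-alveolar [tʃ] before a front vowel — gives [tʃ].

/vepunuk/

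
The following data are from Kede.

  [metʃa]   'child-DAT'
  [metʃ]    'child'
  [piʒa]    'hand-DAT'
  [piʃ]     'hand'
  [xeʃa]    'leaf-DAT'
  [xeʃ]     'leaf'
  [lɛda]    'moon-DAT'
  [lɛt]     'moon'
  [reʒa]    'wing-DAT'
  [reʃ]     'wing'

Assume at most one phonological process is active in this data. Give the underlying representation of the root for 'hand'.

The stem for 'hand' ends in [ʒ] in [piʒa] but [ʃ] in [piʃ].
The stem 'leaf' ([xeʃa], [xeʃ]) shows [ʃ] unchanged in both environments, so [ʃ] cannot be basic with [ʒ] derived before the DAT suffix.
Therefore /ʒ/ is basic and [ʃ] is derived by word-final obstruent devoicing (voiced obstruents become voiceless word-finally).

/piʒ/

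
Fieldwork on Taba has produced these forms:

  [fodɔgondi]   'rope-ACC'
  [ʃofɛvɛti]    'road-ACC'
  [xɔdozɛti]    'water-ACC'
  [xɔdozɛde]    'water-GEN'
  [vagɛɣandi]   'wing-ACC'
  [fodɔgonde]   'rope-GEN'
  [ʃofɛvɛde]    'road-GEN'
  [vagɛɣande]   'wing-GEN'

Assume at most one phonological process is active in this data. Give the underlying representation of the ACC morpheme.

/-ti/

The ACC suffix surfaces as [-di] and [-ti], depending on the final segment of the stem.
By contrast the GEN suffix keeps its initial [d] throughout — that segment must be underlying.
So the underlying form is /-ti/, and voiceless stops become voiced after a nasal.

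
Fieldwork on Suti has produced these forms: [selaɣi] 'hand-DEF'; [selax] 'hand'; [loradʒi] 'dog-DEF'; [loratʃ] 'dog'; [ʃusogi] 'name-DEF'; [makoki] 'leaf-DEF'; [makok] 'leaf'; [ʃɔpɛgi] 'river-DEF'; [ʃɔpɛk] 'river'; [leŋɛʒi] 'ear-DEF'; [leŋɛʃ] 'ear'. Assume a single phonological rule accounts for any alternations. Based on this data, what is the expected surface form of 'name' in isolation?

[ʃusok]

The root 'river' surfaces as [ʃɔpɛgi] and [ʃɔpɛk], with a stem-final [g] ~ [k] alternation.
Compare 'leaf', with invariant [k] in [makoki] and [makok]: an analysis with underlying /k/ and a rule producing [g] before the DEF suffix would wrongly predict alternation here too.
The alternation reflects word-final obstruent devoicing: voiced obstruents become voiceless word-finally. /g/ is underlying.
The one attested form of 'name', [ʃusogi], shows underlying /ʃusog/. Applying the same rule word-finally gives [ʃusok].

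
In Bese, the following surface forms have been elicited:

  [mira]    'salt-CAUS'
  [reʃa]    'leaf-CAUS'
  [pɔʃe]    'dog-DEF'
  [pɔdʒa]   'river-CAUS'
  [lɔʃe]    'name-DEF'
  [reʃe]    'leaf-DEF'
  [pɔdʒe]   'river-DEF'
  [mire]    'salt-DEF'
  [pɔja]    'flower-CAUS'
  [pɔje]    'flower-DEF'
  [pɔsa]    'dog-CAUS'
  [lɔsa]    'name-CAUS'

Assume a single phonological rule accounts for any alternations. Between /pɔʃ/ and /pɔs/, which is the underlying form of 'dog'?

/pɔs/

'dog' shows [ʃ] ~ [s] at the end of the stem ([pɔʃe] vs [pɔsa]).
But 'leaf' keeps [ʃ] in both environments ([reʃe], [reʃa]), so there is no rule changing /ʃ/ to [s] before the CAUS suffix.
Therefore /s/ is basic and [ʃ] is derived by palatalization before a front vowel (/s/ becomes palato-alveolar [ʃ] before a front vowel).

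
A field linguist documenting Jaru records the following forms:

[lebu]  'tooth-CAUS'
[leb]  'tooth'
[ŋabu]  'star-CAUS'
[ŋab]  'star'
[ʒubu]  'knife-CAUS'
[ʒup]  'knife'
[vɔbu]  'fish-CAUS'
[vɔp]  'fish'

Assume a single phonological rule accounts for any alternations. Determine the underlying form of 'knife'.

/ʒup/

The stem for 'knife' ends in [b] in [ʒubu] but [p] in [ʒup].
The stem 'star' ([ŋabu], [ŋab]) shows [b] unchanged in both environments, so [b] cannot be basic with [p] derived in isolation.
Therefore /p/ is basic and [b] is derived by intervocalic voicing (voiceless stops become voiced between vowels).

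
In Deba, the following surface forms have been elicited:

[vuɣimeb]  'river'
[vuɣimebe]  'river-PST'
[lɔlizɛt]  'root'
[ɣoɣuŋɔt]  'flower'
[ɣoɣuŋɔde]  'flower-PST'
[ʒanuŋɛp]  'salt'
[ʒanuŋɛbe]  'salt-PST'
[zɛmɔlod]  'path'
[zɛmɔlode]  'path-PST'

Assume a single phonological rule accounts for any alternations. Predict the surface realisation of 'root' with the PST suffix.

The stem for 'flower' ends in [t] in [ɣoɣuŋɔt] but [d] in [ɣoɣuŋɔde].
If /d/ were underlying and a rule turned it into [t] in isolation, 'path' would also alternate; but it has [d] in both [zɛmɔlod] and [zɛmɔlode].
Therefore /t/ is basic and [d] is derived by intervocalic voicing (voiceless stops become voiced between vowels).
The one attested form of 'root', [lɔlizɛt], shows underlying /lɔlizɛt/. Applying the same rule between vowels gives [lɔlizɛde].

[lɔlizɛde]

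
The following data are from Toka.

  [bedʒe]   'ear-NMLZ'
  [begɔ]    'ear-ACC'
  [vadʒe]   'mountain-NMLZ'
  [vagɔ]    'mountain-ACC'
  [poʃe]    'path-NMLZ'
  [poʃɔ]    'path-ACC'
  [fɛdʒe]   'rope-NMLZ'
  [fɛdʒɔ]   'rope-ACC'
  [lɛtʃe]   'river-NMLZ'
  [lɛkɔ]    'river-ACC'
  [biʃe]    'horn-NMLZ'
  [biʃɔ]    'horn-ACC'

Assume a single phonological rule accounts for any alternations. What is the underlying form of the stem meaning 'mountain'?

/vag/

'mountain' shows [dʒ] ~ [g] at the end of the stem ([vadʒe] vs [vagɔ]).
But 'rope' keeps [dʒ] in both environments ([fɛdʒe], [fɛdʒɔ]), so there is no rule changing /dʒ/ to [g] before the ACC suffix.
So /g/ is underlying, and a rule of palatalization before a front vowel — /k/ and /g/ become palato-alveolar [tʃ] and [dʒ] before a front vowel — gives [dʒ].
So 'mountain' = /vag/.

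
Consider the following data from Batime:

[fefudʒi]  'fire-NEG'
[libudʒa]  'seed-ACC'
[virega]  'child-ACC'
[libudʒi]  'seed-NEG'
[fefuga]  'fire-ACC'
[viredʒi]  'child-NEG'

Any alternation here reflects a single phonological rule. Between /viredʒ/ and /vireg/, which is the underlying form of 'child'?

/vireg/

'child' shows [dʒ] ~ [g] at the end of the stem ([viredʒi] vs [virega]).
The stem 'seed' ([libudʒi], [libudʒa]) shows [dʒ] unchanged in both environments, so [dʒ] cannot be basic with [g] derived before the ACC suffix.
Therefore /g/ is basic and [dʒ] is derived by palatalization before a front vowel (/g/ becomes palato-alveolar [dʒ] before a front vowel).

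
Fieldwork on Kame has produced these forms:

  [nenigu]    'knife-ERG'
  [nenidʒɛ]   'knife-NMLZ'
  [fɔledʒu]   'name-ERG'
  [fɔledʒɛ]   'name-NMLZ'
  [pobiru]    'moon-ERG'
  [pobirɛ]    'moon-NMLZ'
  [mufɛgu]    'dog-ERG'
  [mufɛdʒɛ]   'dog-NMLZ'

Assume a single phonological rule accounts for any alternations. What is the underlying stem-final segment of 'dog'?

The stem for 'dog' ends in [g] in [mufɛgu] but [dʒ] in [mufɛdʒɛ].
Compare 'name', with invariant [dʒ] in [fɔledʒu] and [fɔledʒɛ]: an analysis with underlying /dʒ/ and a rule producing [g] before the ERG suffix would wrongly predict alternation here too.
The underlying segment must be /g/; /g/ becomes palato-alveolar [dʒ] before a front vowel, yielding [dʒ] there.

/g/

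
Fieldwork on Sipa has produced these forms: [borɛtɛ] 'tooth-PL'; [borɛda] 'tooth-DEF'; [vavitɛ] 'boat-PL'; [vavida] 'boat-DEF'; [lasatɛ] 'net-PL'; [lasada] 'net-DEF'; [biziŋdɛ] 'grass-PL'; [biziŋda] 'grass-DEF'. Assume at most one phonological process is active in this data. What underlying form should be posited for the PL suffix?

/-tɛ/

The PL morpheme has two allomorphs, [-dɛ] and [-tɛ].
By contrast the DEF suffix keeps its initial [d] throughout — that segment must be underlying.
The PL suffix is therefore /-tɛ/ underlyingly, with post-nasal voicing: voiceless stops become voiced after a nasal.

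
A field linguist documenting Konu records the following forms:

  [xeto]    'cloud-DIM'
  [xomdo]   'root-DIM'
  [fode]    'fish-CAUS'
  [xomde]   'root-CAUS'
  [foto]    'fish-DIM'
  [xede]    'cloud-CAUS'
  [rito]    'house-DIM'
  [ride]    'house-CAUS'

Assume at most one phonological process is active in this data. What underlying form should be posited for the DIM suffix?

/-to/

The DIM morpheme has two allomorphs, [-do] and [-to].
The CAUS suffix, which begins with [d], is invariant after every stem; so [d] is not altered by any rule here.
The DIM suffix is therefore /-to/ underlyingly, with post-nasal voicing: voiceless stops become voiced after a nasal.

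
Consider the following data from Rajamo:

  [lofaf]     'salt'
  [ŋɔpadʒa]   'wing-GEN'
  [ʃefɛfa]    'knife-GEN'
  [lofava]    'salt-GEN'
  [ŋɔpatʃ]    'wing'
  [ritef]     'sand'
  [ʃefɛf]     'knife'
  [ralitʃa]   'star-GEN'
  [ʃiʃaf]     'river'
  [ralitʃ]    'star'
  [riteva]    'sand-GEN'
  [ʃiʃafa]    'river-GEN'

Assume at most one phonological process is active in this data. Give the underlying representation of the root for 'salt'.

/lofav/

'salt' shows [v] ~ [f] at the end of the stem ([lofava] vs [lofaf]).
If /f/ were underlying and a rule turned it into [v] before the GEN suffix, 'knife' would also alternate; but it has [f] in both [ʃefɛfa] and [ʃefɛf].
So /v/ is underlying, and a rule of word-final obstruent devoicing — voiced obstruents become voiceless word-finally — gives [f].
So 'salt' = /lofav/.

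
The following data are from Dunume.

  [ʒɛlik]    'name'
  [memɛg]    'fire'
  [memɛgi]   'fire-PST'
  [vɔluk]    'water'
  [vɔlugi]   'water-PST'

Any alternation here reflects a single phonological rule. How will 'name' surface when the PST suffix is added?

[ʒɛligi]

The stem for 'water' ends in [k] in [vɔluk] but [g] in [vɔlugi].
If /g/ were underlying and a rule turned it into [k] in isolation, 'fire' would also alternate; but it has [g] in both [memɛg] and [memɛgi].
The alternation reflects intervocalic voicing: voiceless stops become voiced between vowels. /k/ is underlying.
From [ʒɛlik] the stem 'name' is /ʒɛlik/; between vowels this yields [ʒɛligi].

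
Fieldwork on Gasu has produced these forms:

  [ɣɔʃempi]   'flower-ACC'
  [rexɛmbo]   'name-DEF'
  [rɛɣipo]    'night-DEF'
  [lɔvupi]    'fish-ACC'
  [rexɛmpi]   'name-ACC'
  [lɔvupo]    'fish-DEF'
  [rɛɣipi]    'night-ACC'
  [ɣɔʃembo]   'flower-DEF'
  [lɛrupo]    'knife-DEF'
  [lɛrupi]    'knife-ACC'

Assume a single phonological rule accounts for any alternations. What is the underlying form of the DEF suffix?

The DEF morpheme has two allomorphs, [-bo] and [-po].
The ACC suffix, which begins with [p], is invariant after every stem; so [p] is not altered by any rule here.
The DEF suffix is therefore /-bo/ underlyingly, with post-vocalic devoicing: voiced stops become voiceless after a vowel.

/-bo/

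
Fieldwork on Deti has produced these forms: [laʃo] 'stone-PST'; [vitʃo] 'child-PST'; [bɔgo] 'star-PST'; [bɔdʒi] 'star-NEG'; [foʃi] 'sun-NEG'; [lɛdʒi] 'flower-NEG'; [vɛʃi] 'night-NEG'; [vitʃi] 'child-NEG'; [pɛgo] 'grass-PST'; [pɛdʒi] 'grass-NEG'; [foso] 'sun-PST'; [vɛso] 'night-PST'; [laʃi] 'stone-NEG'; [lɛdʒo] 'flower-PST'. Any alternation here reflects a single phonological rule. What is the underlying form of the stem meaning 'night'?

/vɛs/

In [vɛʃi] and [vɛso] the final segment of 'night' alternates: [ʃ] ~ [s].
The stem 'stone' ([laʃi], [laʃo]) shows [ʃ] unchanged in both environments, so [ʃ] cannot be basic with [s] derived before the PST suffix.
So /s/ is underlying, and a rule of palatalization before a front vowel — /g/ and /s/ become palato-alveolar [dʒ] and [ʃ] before a front vowel — gives [ʃ].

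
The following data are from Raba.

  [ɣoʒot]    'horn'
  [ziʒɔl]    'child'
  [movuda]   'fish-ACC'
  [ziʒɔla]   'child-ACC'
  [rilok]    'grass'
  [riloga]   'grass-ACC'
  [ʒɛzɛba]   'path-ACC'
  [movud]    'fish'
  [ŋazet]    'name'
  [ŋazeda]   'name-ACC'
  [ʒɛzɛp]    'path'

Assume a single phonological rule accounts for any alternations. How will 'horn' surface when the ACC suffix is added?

[ɣoʒoda]

The stem for 'name' ends in [t] in [ŋazet] but [d] in [ŋazeda].
The stem 'fish' ([movud], [movuda]) shows [d] unchanged in both environments, so [d] cannot be basic with [t] derived in isolation.
So /t/ is underlying, and a rule of intervocalic voicing — voiceless stops become voiced between vowels — gives [d].
From [ɣoʒot] the stem 'horn' is /ɣoʒot/; between vowels this yields [ɣoʒoda].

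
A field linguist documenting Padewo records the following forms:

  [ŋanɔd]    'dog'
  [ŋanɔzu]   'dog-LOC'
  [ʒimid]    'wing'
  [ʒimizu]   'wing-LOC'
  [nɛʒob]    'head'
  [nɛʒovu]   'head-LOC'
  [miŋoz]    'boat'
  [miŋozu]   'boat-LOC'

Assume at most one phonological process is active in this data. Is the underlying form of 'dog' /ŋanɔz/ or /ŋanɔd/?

/ŋanɔd/

In [ŋanɔd] and [ŋanɔzu] the final segment of 'dog' alternates: [d] ~ [z].
Compare 'boat', with invariant [z] in [miŋoz] and [miŋozu]: an analysis with underlying /z/ and a rule producing [d] in isolation would wrongly predict alternation here too.
The alternation reflects intervocalic spirantization: voiced stops become fricatives between vowels. /d/ is underlying.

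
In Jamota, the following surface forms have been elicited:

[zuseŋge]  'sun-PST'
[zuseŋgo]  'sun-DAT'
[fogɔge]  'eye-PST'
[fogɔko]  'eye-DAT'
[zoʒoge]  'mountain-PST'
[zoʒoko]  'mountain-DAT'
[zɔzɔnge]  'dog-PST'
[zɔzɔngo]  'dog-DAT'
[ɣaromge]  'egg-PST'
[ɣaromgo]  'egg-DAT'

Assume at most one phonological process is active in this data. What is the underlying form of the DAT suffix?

The DAT morpheme has two allomorphs, [-go] and [-ko].
The PST suffix, which begins with [g], is invariant after every stem; so [g] is not altered by any rule here.
So the underlying form is /-ko/, and voiceless stops become voiced after a nasal.

/-ko/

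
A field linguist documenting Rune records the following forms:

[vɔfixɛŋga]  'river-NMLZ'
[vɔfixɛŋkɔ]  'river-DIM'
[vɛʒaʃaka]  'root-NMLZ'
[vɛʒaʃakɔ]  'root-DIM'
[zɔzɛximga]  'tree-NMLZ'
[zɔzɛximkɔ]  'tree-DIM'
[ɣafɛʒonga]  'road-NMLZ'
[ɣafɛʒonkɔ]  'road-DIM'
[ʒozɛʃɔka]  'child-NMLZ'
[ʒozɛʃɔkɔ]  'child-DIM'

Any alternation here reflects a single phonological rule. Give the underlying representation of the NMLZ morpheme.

The NMLZ suffix surfaces as [-ga] and [-ka], depending on the final segment of the stem.
By contrast the DIM suffix keeps its initial [k] throughout — that segment must be underlying.
So the underlying form is /-ga/, and voiced stops become voiceless after a vowel.

/-ga/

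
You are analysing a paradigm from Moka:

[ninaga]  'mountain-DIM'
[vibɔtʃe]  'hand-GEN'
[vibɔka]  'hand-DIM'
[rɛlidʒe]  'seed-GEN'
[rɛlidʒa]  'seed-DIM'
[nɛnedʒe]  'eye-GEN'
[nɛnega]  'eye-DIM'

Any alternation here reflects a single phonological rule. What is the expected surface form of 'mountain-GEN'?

[ninadʒe]

The root 'eye' surfaces as [nɛnedʒe] and [nɛnega], with a stem-final [dʒ] ~ [g] alternation.
Compare 'seed', with invariant [dʒ] in [rɛlidʒe] and [rɛlidʒa]: an analysis with underlying /dʒ/ and a rule producing [g] before the DIM suffix would wrongly predict alternation here too.
The alternation reflects palatalization before a front vowel: /k/ and /g/ become palato-alveolar [tʃ] and [dʒ] before a front vowel. /g/ is underlying.
From [ninaga] the stem 'mountain' is /ninag/; before a front vowel this yields [ninadʒe].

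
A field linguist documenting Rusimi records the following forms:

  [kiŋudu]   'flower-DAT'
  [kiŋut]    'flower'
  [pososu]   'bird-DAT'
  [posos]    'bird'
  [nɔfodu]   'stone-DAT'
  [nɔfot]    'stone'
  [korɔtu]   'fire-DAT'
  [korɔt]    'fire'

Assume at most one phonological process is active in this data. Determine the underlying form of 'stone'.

'stone' shows [d] ~ [t] at the end of the stem ([nɔfodu] vs [nɔfot]).
If /t/ were underlying and a rule turned it into [d] before the DAT suffix, 'fire' would also alternate; but it has [t] in both [korɔtu] and [korɔt].
The underlying segment must be /d/; voiced obstruents become voiceless word-finally, yielding [t] there.

/nɔfod/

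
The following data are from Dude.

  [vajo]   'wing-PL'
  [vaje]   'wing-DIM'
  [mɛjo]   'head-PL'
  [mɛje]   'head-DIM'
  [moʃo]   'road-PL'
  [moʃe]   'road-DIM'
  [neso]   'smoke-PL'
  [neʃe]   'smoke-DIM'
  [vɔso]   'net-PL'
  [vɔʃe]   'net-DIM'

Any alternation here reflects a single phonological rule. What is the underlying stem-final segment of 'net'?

/s/

'net' shows [s] ~ [ʃ] at the end of the stem ([vɔso] vs [vɔʃe]).
Compare 'road', with invariant [ʃ] in [moʃo] and [moʃe]: an analysis with underlying /ʃ/ and a rule producing [s] before the PL suffix would wrongly predict alternation here too.
The underlying segment must be /s/; /s/ becomes palato-alveolar [ʃ] before a front vowel, yielding [ʃ] there.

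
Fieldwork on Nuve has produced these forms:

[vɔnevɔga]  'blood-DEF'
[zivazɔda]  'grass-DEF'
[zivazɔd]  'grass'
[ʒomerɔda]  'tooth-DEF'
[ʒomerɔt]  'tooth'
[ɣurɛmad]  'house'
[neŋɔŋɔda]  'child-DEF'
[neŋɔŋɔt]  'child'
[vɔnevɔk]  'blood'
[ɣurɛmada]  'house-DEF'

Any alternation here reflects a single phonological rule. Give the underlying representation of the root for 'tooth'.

The root 'tooth' surfaces as [ʒomerɔda] and [ʒomerɔt], with a stem-final [d] ~ [t] alternation.
But 'house' keeps [d] in both environments ([ɣurɛmada], [ɣurɛmad]), so there is no rule changing /d/ to [t] in isolation.
Therefore /t/ is basic and [d] is derived by intervocalic voicing (voiceless stops become voiced between vowels).
The underlying form of 'tooth' is therefore /ʒomerɔt/.

/ʒomerɔt/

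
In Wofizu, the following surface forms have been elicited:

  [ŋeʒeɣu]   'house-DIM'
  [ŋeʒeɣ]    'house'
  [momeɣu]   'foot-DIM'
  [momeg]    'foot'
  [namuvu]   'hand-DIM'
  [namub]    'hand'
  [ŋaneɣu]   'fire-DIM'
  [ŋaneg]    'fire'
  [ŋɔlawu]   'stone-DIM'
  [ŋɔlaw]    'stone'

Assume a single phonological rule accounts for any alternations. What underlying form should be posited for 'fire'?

/ŋaneg/

'fire' shows [ɣ] ~ [g] at the end of the stem ([ŋaneɣu] vs [ŋaneg]).
Compare 'house', with invariant [ɣ] in [ŋeʒeɣu] and [ŋeʒeɣ]: an analysis with underlying /ɣ/ and a rule producing [g] in isolation would wrongly predict alternation here too.
So /g/ is underlying, and a rule of intervocalic spirantization — voiced stops become fricatives between vowels — gives [ɣ].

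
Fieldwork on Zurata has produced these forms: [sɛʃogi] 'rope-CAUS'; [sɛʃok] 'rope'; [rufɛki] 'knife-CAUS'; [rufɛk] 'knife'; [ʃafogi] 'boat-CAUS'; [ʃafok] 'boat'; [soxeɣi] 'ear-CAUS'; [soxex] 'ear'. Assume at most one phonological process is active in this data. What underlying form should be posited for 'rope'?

/sɛʃog/

In [sɛʃogi] and [sɛʃok] the final segment of 'rope' alternates: [g] ~ [k].
Compare 'knife', with invariant [k] in [rufɛki] and [rufɛk]: an analysis with underlying /k/ and a rule producing [g] before the CAUS suffix would wrongly predict alternation here too.
The underlying segment must be /g/; voiced obstruents become voiceless word-finally, yielding [k] there.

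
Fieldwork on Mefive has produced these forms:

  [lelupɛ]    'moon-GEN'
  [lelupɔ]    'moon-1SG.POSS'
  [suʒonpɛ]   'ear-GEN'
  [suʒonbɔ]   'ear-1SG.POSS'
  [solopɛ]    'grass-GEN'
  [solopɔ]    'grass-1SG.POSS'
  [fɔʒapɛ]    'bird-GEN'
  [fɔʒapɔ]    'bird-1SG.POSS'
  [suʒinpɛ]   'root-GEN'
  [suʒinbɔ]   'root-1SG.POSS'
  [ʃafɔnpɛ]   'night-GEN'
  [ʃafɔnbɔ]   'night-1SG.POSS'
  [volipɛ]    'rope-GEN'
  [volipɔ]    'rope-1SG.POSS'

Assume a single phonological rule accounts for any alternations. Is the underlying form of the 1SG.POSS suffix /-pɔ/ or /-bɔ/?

The 1SG.POSS morpheme has two allomorphs, [-bɔ] and [-pɔ].
By contrast the GEN suffix keeps its initial [p] throughout — that segment must be underlying.
The 1SG.POSS suffix is therefore /-bɔ/ underlyingly, with post-vocalic devoicing: voiced stops become voiceless after a vowel.

/-bɔ/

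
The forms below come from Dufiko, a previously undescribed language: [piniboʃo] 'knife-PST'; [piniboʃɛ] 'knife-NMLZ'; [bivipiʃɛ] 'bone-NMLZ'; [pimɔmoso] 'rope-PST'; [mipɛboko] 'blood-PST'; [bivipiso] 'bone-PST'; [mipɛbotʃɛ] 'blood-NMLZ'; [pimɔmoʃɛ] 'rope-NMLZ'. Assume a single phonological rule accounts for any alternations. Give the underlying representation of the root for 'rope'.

'rope' shows [s] ~ [ʃ] at the end of the stem ([pimɔmoso] vs [pimɔmoʃɛ]).
If /ʃ/ were underlying and a rule turned it into [s] before the PST suffix, 'knife' would also alternate; but it has [ʃ] in both [piniboʃo] and [piniboʃɛ].
The underlying segment must be /s/; /k/ and /s/ become palato-alveolar [tʃ] and [ʃ] before a front vowel, yielding [ʃ] there.

/pimɔmos/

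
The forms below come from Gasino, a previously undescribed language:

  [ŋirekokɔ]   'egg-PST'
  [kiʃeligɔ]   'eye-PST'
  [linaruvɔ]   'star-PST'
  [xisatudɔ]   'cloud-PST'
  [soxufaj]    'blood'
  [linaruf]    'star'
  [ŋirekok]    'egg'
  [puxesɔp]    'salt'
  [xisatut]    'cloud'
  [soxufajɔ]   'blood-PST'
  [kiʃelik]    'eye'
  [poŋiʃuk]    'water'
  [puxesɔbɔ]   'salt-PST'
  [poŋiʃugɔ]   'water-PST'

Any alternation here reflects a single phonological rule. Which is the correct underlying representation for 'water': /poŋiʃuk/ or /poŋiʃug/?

/poŋiʃug/

In [poŋiʃugɔ] and [poŋiʃuk] the final segment of 'water' alternates: [g] ~ [k].
Compare 'egg', with invariant [k] in [ŋirekokɔ] and [ŋirekok]: an analysis with underlying /k/ and a rule producing [g] before the PST suffix would wrongly predict alternation here too.
The underlying segment must be /g/; voiced obstruents become voiceless word-finally, yielding [k] there.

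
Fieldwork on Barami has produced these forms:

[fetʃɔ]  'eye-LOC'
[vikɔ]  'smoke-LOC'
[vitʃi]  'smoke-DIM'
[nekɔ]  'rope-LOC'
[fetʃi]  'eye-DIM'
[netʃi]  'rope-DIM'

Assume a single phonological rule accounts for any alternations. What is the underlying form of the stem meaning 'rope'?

The root 'rope' surfaces as [netʃi] and [nekɔ], with a stem-final [tʃ] ~ [k] alternation.
But 'eye' keeps [tʃ] in both environments ([fetʃi], [fetʃɔ]), so there is no rule changing /tʃ/ to [k] before the LOC suffix.
The underlying segment must be /k/; /k/ becomes palato-alveolar [tʃ] before a front vowel, yielding [tʃ] there.

/nek/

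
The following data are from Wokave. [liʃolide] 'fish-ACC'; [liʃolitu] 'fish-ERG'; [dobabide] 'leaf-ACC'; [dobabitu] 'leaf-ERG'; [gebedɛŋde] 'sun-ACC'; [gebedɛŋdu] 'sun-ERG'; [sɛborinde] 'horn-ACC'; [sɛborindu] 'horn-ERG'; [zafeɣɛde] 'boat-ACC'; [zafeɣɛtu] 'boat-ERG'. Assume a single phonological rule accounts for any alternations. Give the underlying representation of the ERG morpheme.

/-tu/

The ERG suffix surfaces as [-du] and [-tu], depending on the final segment of the stem.
By contrast the ACC suffix keeps its initial [d] throughout — that segment must be underlying.
The ERG suffix is therefore /-tu/ underlyingly, with post-nasal voicing: voiceless stops become voiced after a nasal.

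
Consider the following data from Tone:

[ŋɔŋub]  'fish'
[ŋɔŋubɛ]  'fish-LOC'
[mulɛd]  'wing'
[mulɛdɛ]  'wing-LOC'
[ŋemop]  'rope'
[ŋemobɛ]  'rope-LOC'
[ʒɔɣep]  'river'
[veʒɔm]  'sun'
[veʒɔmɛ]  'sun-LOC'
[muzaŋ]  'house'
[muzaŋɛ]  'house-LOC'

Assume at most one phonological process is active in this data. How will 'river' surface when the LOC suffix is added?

[ʒɔɣebɛ]

In [ŋemop] and [ŋemobɛ] the final segment of 'rope' alternates: [p] ~ [b].
Compare 'fish', with invariant [b] in [ŋɔŋub] and [ŋɔŋubɛ]: an analysis with underlying /b/ and a rule producing [p] in isolation would wrongly predict alternation here too.
So /p/ is underlying, and a rule of intervocalic voicing — voiceless stops become voiced between vowels — gives [b].
The one attested form of 'river', [ʒɔɣep], shows underlying /ʒɔɣep/. Applying the same rule between vowels gives [ʒɔɣebɛ].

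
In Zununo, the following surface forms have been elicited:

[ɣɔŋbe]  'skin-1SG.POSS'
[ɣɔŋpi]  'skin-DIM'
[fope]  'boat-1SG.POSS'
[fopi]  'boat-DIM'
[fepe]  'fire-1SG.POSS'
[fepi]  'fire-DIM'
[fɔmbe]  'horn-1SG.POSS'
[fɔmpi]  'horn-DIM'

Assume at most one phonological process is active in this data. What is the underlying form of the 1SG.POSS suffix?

/-be/

The 1SG.POSS morpheme has two allomorphs, [-be] and [-pe].
The DIM suffix, which begins with [p], is invariant after every stem; so [p] is not altered by any rule here.
The 1SG.POSS suffix is therefore /-be/ underlyingly, with post-vocalic devoicing: voiced stops become voiceless after a vowel.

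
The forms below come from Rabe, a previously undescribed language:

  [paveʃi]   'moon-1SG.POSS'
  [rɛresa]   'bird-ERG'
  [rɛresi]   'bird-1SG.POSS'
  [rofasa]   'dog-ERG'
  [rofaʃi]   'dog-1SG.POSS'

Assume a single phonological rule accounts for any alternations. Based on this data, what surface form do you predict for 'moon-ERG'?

The root 'dog' surfaces as [rofasa] and [rofaʃi], with a stem-final [s] ~ [ʃ] alternation.
If /s/ were underlying and a rule turned it into [ʃ] before the 1SG.POSS suffix, 'bird' would also alternate; but it has [s] in both [rɛresa] and [rɛresi].
The alternation reflects depalatalization: palato-alveolar /ʃ/ becomes [s] when no front vowel follows. /ʃ/ is underlying.
From [paveʃi] the stem 'moon' is /paveʃ/; when no front vowel follows this yields [pavesa].

[pavesa]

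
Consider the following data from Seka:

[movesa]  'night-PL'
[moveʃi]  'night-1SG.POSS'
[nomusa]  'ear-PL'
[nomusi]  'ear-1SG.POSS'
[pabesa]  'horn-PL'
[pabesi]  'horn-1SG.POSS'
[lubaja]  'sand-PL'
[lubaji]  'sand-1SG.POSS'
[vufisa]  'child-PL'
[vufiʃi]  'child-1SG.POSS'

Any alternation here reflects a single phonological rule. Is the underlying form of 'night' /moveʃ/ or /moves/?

In [movesa] and [moveʃi] the final segment of 'night' alternates: [s] ~ [ʃ].
If /s/ were underlying and a rule turned it into [ʃ] before the 1SG.POSS suffix, 'ear' would also alternate; but it has [s] in both [nomusa] and [nomusi].
Therefore /ʃ/ is basic and [s] is derived by depalatalization (palato-alveolar /ʃ/ becomes [s] when no front vowel follows).

/moveʃ/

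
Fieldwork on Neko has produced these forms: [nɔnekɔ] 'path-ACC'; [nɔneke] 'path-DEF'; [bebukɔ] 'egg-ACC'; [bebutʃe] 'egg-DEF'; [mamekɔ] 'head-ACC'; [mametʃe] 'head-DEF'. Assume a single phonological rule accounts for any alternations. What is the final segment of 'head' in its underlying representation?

'head' shows [k] ~ [tʃ] at the end of the stem ([mamekɔ] vs [mametʃe]).
The stem 'path' ([nɔnekɔ], [nɔneke]) shows [k] unchanged in both environments, so [k] cannot be basic with [tʃ] derived before the DEF suffix.
The alternation reflects depalatalization: palato-alveolar /tʃ/ becomes [k] when no front vowel follows. /tʃ/ is underlying.

/tʃ/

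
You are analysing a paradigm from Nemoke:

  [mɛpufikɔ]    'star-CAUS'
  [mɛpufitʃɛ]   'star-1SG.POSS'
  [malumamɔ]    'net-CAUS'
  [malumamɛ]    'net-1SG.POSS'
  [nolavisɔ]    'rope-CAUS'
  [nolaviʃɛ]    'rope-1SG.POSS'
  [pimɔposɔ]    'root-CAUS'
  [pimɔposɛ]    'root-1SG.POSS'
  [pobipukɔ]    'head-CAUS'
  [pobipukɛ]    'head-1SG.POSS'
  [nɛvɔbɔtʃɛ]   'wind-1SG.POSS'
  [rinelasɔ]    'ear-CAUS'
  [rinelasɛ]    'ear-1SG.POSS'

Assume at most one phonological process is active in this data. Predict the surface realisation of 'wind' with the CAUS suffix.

'star' shows [k] ~ [tʃ] at the end of the stem ([mɛpufikɔ] vs [mɛpufitʃɛ]).
But 'head' keeps [k] in both environments ([pobipukɔ], [pobipukɛ]), so there is no rule changing /k/ to [tʃ] before the 1SG.POSS suffix.
The underlying segment must be /tʃ/; palato-alveolar /tʃ/ and /ʃ/ become [k] and [s] when no front vowel follows, yielding [k] there.
The one attested form of 'wind', [nɛvɔbɔtʃɛ], shows underlying /nɛvɔbɔtʃ/. Applying the same rule when no front vowel follows gives [nɛvɔbɔkɔ].

[nɛvɔbɔkɔ]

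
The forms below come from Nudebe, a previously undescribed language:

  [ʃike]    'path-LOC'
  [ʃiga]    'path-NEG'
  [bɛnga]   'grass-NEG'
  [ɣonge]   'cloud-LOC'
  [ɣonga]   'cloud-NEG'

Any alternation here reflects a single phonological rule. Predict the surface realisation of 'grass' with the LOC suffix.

[bɛnge]

The LOC morpheme has two allomorphs, [-ge] and [-ke].
The NEG suffix, which begins with [g], is invariant after every stem; so [g] is not altered by any rule here.
So the underlying form is /-ke/, and voiceless stops become voiced after a nasal.
After 'grass', which ends in a nasal, the suffix surfaces as [-ge], giving [bɛnge].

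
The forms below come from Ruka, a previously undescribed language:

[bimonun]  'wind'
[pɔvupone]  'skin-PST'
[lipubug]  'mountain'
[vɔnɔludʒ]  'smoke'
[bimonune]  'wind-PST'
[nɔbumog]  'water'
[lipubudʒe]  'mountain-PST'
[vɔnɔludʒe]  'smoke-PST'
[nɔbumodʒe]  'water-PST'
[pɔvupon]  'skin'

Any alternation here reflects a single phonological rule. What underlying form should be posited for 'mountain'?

The root 'mountain' surfaces as [lipubudʒe] and [lipubug], with a stem-final [dʒ] ~ [g] alternation.
But 'smoke' keeps [dʒ] in both environments ([vɔnɔludʒe], [vɔnɔludʒ]), so there is no rule changing /dʒ/ to [g] in isolation.
The alternation reflects palatalization before a front vowel: /g/ becomes palato-alveolar [dʒ] before a front vowel. /g/ is underlying.

/lipubug/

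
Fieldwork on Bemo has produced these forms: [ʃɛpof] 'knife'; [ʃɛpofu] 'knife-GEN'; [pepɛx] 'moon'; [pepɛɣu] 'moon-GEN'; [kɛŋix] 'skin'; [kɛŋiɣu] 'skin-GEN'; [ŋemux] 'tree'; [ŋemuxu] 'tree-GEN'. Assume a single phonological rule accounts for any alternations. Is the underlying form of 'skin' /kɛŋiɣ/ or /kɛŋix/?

In [kɛŋix] and [kɛŋiɣu] the final segment of 'skin' alternates: [x] ~ [ɣ].
If /x/ were underlying and a rule turned it into [ɣ] before the GEN suffix, 'tree' would also alternate; but it has [x] in both [ŋemux] and [ŋemuxu].
The alternation reflects word-final obstruent devoicing: voiced obstruents become voiceless word-finally. /ɣ/ is underlying.

/kɛŋiɣ/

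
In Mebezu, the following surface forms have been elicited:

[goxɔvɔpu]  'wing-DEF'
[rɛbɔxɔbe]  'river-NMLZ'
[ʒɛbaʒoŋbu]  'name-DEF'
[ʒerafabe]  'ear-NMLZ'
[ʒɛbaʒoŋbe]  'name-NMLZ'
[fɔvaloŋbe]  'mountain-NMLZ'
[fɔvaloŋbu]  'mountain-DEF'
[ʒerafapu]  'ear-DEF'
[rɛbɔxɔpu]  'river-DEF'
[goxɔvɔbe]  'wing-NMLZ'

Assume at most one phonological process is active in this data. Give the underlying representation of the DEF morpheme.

The DEF suffix surfaces as [-bu] and [-pu], depending on the final segment of the stem.
By contrast the NMLZ suffix keeps its initial [b] throughout — that segment must be underlying.
The DEF suffix is therefore /-pu/ underlyingly, with post-nasal voicing: voiceless stops become voiced after a nasal.

/-pu/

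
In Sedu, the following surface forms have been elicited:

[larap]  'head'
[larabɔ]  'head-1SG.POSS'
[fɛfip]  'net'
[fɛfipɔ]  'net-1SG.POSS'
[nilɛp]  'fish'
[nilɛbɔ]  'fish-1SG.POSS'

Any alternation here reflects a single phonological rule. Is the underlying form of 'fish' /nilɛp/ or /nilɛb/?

'fish' shows [p] ~ [b] at the end of the stem ([nilɛp] vs [nilɛbɔ]).
If /p/ were underlying and a rule turned it into [b] before the 1SG.POSS suffix, 'net' would also alternate; but it has [p] in both [fɛfip] and [fɛfipɔ].
So /b/ is underlying, and a rule of word-final obstruent devoicing — voiced obstruents become voiceless word-finally — gives [p].

/nilɛb/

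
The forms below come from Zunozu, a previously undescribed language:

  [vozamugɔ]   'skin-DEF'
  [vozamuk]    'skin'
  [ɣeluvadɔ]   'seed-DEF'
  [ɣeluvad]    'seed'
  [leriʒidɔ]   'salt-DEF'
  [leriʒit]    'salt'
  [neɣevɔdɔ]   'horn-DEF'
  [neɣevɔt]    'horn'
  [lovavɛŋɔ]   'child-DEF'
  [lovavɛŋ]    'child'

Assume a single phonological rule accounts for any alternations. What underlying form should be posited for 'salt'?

'salt' shows [d] ~ [t] at the end of the stem ([leriʒidɔ] vs [leriʒit]).
The stem 'seed' ([ɣeluvadɔ], [ɣeluvad]) shows [d] unchanged in both environments, so [d] cannot be basic with [t] derived in isolation.
The alternation reflects intervocalic voicing: voiceless stops become voiced between vowels. /t/ is underlying.

/leriʒit/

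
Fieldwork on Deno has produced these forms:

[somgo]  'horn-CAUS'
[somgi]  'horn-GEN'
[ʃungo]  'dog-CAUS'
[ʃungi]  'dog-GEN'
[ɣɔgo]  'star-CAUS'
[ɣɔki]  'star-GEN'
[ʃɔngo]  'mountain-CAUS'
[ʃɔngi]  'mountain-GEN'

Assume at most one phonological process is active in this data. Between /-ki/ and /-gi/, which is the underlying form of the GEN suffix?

The GEN suffix surfaces as [-gi] and [-ki], depending on the final segment of the stem.
The CAUS suffix, which begins with [g], is invariant after every stem; so [g] is not altered by any rule here.
The GEN suffix is therefore /-ki/ underlyingly, with post-nasal voicing: voiceless stops become voiced after a nasal.

/-ki/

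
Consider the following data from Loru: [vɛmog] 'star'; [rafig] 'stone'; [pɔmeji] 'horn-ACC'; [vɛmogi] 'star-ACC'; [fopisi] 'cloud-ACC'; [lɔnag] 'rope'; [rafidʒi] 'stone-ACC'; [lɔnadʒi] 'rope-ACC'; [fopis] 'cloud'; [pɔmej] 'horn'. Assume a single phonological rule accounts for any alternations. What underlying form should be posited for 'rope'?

The stem for 'rope' ends in [g] in [lɔnag] but [dʒ] in [lɔnadʒi].
Compare 'star', with invariant [g] in [vɛmog] and [vɛmogi]: an analysis with underlying /g/ and a rule producing [dʒ] before the ACC suffix would wrongly predict alternation here too.
Therefore /dʒ/ is basic and [g] is derived by depalatalization (palato-alveolar /dʒ/ becomes [g] when no front vowel follows).
Hence 'rope' is /lɔnadʒ/ underlyingly.

/lɔnadʒ/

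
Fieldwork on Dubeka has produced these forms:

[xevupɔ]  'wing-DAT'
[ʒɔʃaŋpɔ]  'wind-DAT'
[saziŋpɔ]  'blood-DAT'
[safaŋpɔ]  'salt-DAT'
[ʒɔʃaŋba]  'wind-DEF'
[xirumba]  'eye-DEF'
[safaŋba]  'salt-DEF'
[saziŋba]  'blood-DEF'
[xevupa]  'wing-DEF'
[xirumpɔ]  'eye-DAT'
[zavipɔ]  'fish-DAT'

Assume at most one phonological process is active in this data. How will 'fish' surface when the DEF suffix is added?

[zavipa]

The DEF suffix surfaces as [-ba] and [-pa], depending on the final segment of the stem.
The DAT suffix, which begins with [p], is invariant after every stem; so [p] is not altered by any rule here.
The DEF suffix is therefore /-ba/ underlyingly, with post-vocalic devoicing: voiced stops become voiceless after a vowel.
After 'fish', which ends in a vowel, the suffix surfaces as [-pa], giving [zavipa].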